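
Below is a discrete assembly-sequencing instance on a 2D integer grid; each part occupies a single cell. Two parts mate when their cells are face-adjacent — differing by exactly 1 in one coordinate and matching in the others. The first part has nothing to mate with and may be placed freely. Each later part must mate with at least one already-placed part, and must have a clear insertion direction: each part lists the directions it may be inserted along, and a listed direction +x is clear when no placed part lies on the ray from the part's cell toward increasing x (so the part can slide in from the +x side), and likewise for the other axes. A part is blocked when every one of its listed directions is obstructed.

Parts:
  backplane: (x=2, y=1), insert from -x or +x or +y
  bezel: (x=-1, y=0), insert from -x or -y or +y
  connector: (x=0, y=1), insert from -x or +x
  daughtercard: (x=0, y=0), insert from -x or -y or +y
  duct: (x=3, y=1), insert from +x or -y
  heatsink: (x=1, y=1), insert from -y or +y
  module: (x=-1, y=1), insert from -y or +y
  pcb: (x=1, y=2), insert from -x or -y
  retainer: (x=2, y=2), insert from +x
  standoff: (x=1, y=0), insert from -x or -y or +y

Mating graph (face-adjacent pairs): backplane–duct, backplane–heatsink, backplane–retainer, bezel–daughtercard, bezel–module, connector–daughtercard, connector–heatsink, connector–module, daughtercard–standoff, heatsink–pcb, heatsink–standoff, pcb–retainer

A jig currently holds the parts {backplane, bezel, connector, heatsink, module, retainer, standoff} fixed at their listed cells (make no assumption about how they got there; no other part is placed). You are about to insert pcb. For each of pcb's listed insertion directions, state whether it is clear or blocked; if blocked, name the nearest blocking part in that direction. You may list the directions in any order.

-x: clear; -y: blocked by heatsink

-x: ray from pcb(1, 2) has no placed part ⇒ clear
-y: nearest on ray is heatsink@(1, 1) ⇒ blocked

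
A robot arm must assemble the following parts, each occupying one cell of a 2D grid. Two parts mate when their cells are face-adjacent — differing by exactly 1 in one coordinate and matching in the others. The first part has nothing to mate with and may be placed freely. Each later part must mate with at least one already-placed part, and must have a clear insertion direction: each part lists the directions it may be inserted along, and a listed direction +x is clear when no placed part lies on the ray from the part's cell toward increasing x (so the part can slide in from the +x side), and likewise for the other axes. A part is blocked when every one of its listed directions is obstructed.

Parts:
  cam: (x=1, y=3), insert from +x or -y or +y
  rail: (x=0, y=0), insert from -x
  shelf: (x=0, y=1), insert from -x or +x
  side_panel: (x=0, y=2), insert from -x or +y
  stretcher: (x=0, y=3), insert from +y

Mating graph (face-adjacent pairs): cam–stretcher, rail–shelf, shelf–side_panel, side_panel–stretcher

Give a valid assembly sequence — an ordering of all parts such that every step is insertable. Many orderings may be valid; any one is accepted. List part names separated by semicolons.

cam; stretcher; side_panel; shelf; rail

1. cam@(1, 3) [+x clear] — {cam}
2. stretcher@(0, 3) [+y clear] — {cam, stretcher}
3. side_panel@(0, 2) [-x clear] — {cam, side_panel, stretcher}
4. shelf@(0, 1) [-x clear] — {cam, shelf, side_panel, stretcher}
5. rail@(0, 0) [-x clear] — {cam, rail, shelf, side_panel, stretcher}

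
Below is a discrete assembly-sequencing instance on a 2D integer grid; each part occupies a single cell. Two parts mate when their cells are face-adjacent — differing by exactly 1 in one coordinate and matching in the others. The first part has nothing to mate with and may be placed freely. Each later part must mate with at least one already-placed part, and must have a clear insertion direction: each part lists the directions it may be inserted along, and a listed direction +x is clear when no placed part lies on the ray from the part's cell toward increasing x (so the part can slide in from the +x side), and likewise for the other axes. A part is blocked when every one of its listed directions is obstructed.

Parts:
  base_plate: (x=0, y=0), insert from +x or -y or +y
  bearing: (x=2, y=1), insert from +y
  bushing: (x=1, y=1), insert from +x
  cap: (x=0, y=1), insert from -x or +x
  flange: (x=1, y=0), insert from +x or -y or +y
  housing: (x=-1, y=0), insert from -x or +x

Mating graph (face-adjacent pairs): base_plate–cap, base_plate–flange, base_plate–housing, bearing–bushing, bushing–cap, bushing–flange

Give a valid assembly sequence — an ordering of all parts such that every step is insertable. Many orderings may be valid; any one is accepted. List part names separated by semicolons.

housing; base_plate; cap; flange; bushing; bearing

1. housing@(-1, 0) [-x clear] — {housing}
2. base_plate@(0, 0) [+x clear] — {base_plate, housing}
3. cap@(0, 1) [-x clear] — {base_plate, cap, housing}
4. flange@(1, 0) [+x clear] — {base_plate, cap, flange, housing}
5. bushing@(1, 1) [+x clear] — {base_plate, bushing, cap, flange, housing}
6. bearing@(2, 1) [+y clear] — {base_plate, bearing, bushing, cap, flange, housing}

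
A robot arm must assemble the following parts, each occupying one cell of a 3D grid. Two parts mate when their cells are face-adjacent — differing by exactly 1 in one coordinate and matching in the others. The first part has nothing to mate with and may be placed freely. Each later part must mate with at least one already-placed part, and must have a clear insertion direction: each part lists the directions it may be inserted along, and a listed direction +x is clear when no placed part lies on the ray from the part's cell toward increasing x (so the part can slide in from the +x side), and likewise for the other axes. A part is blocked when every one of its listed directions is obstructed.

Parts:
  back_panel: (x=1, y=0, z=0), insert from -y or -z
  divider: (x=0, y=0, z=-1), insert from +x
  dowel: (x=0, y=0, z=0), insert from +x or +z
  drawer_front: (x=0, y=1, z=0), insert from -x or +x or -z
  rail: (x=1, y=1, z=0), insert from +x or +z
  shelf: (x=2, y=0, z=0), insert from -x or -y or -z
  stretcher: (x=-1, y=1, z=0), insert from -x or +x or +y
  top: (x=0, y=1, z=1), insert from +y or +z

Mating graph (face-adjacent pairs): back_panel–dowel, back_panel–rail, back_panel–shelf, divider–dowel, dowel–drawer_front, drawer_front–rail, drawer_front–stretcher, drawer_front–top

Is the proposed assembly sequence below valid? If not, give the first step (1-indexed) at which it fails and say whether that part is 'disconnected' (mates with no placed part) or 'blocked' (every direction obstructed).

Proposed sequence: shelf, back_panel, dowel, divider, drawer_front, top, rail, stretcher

1. shelf@(2, 0, 0) [-x clear] — {shelf}
2. back_panel@(1, 0, 0) [-y clear] — {back_panel, shelf}
3. dowel@(0, 0, 0) [+z clear] — {back_panel, dowel, shelf}
4. divider@(0, 0, -1) [+x clear] — {back_panel, divider, dowel, shelf}
5. drawer_front@(0, 1, 0) [-x clear] — {back_panel, divider, dowel, drawer_front, shelf}
6. top@(0, 1, 1) [+y clear] — {back_panel, divider, dowel, drawer_front, shelf, top}
7. rail@(1, 1, 0) [+x clear] — {back_panel, divider, dowel, drawer_front, rail, shelf, top}
8. stretcher@(-1, 1, 0) [-x clear] — {back_panel, divider, dowel, drawer_front, rail, shelf, stretcher, top}

Valid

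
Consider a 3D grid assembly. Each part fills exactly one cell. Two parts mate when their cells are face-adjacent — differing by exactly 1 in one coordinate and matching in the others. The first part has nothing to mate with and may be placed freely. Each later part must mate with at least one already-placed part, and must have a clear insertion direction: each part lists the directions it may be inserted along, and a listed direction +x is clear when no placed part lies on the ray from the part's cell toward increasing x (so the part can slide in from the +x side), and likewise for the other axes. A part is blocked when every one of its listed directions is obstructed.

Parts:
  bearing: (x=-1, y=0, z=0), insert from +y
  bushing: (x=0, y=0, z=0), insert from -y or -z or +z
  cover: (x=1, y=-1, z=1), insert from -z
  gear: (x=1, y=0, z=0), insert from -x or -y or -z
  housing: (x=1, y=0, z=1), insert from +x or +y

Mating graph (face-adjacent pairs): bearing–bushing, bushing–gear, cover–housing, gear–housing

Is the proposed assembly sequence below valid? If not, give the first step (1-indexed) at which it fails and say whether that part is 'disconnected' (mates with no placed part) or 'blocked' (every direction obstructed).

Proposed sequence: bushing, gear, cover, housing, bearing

1. bushing@(0, 0, 0) [-y clear] — {bushing}
2. gear@(1, 0, 0) [-y clear] — {bushing, gear}
3. cover@(1, -1, 1) — no placed neighbour ⇒ disconnected

Invalid at step 3 (disconnected)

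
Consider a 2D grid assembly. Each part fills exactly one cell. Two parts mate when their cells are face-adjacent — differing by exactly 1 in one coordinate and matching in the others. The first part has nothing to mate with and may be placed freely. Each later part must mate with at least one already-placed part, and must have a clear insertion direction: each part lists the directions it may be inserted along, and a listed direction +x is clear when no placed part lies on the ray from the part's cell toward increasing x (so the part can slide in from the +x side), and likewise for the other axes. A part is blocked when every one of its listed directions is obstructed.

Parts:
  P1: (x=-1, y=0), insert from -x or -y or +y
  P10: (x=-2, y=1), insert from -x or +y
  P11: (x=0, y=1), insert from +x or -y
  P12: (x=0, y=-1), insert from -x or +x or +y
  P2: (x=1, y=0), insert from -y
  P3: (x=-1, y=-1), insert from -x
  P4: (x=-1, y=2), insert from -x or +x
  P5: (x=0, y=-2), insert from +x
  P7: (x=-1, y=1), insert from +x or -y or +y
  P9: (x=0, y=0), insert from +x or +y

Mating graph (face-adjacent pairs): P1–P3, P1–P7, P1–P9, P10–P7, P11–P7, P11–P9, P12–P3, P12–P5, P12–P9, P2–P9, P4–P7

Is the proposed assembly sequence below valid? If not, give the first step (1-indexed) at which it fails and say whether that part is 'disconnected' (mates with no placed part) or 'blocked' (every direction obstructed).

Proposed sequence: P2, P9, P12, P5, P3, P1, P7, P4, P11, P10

1. P2@(1, 0) [-y clear] — {P2}
2. P9@(0, 0) [+y clear] — {P2, P9}
3. P12@(0, -1) [-x clear] — {P12, P2, P9}
4. P5@(0, -2) [+x clear] — {P12, P2, P5, P9}
5. P3@(-1, -1) [-x clear] — {P12, P2, P3, P5, P9}
6. P1@(-1, 0) [-x clear] — {P1, P12, P2, P3, P5, P9}
7. P7@(-1, 1) [+x clear] — {P1, P12, P2, P3, P5, P7, P9}
8. P4@(-1, 2) [-x clear] — {P1, P12, P2, P3, P4, P5, P7, P9}
9. P11@(0, 1) [+x clear] — {P1, P11, P12, P2, P3, P4, P5, P7, P9}
10. P10@(-2, 1) [-x clear] — {P1, P10, P11, P12, P2, P3, P4, P5, P7, P9}

Valid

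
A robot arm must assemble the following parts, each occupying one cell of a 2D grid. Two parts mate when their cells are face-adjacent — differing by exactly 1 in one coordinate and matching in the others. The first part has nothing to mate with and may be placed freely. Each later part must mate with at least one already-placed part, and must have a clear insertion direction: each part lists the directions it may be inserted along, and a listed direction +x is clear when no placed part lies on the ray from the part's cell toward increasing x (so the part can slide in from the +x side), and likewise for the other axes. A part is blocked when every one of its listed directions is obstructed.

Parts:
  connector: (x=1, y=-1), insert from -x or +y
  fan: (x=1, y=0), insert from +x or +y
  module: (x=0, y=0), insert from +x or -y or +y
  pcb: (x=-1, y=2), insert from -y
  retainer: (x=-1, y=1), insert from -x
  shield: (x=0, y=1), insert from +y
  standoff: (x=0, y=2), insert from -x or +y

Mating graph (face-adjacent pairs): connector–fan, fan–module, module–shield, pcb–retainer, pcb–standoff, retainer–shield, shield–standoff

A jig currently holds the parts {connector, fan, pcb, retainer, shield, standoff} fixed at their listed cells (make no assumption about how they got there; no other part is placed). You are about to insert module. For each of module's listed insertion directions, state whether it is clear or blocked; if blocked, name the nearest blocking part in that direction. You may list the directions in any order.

+x: blocked by fan; +y: blocked by shield; -y: clear

+x: nearest on ray is fan@(1, 0) ⇒ blocked
-y: ray from module(0, 0) has no placed part ⇒ clear
+y: nearest on ray is shield@(0, 1) ⇒ blocked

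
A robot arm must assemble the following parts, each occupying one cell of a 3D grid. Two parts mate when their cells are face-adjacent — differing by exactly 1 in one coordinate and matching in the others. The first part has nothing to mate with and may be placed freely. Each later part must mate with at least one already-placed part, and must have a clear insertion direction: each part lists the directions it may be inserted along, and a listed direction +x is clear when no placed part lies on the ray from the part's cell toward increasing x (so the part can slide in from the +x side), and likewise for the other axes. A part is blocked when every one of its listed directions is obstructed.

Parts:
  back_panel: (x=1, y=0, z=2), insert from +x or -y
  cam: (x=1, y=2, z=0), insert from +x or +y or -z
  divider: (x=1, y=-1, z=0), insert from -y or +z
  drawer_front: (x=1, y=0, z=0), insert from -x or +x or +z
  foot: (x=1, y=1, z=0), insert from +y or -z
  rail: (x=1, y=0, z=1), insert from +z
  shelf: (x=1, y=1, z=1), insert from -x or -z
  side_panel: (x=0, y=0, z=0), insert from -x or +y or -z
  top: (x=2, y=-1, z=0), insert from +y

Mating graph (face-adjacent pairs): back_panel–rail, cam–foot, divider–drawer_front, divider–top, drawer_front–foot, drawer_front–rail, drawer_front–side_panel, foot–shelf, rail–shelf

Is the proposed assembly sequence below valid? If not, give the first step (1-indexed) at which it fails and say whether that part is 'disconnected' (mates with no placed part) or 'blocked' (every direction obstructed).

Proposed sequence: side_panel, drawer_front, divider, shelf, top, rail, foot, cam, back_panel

Invalid at step 4 (disconnected)

1. side_panel@(0, 0, 0) [-x clear] — {side_panel}
2. drawer_front@(1, 0, 0) [+x clear] — {drawer_front, side_panel}
3. divider@(1, -1, 0) [-y clear] — {divider, drawer_front, side_panel}
4. shelf@(1, 1, 1) — no placed neighbour ⇒ disconnected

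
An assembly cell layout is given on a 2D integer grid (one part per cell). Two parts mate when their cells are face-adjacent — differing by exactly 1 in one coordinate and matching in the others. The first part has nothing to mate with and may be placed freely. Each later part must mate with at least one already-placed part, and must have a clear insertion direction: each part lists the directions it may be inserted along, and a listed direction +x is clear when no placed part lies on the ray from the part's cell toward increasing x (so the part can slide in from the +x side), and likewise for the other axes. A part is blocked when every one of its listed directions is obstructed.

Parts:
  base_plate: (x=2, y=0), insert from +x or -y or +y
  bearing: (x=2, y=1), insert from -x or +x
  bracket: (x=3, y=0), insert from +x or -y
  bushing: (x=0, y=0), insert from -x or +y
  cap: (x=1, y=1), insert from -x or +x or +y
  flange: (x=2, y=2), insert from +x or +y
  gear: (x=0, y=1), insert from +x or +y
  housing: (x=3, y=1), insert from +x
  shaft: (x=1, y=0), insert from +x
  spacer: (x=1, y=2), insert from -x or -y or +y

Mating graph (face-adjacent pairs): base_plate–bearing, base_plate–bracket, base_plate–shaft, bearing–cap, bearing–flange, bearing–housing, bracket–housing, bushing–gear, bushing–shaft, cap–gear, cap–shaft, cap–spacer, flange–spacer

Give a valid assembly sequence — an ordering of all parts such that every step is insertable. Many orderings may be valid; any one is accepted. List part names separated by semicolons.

bushing; gear; cap; spacer; bearing; flange; shaft; base_plate; bracket; housing

1. bushing@(0, 0) [-x clear] — {bushing}
2. gear@(0, 1) [+x clear] — {bushing, gear}
3. cap@(1, 1) [+x clear] — {bushing, cap, gear}
4. spacer@(1, 2) [-x clear] — {bushing, cap, gear, spacer}
5. bearing@(2, 1) [+x clear] — {bearing, bushing, cap, gear, spacer}
6. flange@(2, 2) [+x clear] — {bearing, bushing, cap, flange, gear, spacer}
7. shaft@(1, 0) [+x clear] — {bearing, bushing, cap, flange, gear, shaft, spacer}
8. base_plate@(2, 0) [+x clear] — {base_plate, bearing, bushing, cap, flange, gear, shaft, spacer}
9. bracket@(3, 0) [+x clear] — {base_plate, bearing, bracket, bushing, cap, flange, gear, shaft, spacer}
10. housing@(3, 1) [+x clear] — {base_plate, bearing, bracket, bushing, cap, flange, gear, housing, shaft, spacer}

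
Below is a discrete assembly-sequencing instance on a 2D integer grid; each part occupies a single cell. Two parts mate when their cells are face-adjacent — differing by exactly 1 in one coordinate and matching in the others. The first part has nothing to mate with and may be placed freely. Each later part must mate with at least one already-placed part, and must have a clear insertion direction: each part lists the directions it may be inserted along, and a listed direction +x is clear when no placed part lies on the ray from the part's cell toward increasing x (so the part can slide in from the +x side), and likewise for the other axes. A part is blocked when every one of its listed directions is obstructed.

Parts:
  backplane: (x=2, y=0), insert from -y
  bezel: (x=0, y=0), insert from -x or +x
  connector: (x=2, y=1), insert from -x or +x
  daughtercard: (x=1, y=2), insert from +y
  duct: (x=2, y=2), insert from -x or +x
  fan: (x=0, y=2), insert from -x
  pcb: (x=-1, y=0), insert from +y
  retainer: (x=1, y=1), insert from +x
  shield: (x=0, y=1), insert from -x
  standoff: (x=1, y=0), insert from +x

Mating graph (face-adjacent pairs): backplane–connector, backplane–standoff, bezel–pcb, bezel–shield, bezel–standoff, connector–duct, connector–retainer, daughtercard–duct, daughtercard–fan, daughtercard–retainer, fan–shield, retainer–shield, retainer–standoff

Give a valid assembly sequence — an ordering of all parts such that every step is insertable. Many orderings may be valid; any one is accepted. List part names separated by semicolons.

shield; retainer; standoff; backplane; connector; duct; fan; bezel; daughtercard; pcb

1. shield@(0, 1) [-x clear] — {shield}
2. retainer@(1, 1) [+x clear] — {retainer, shield}
3. standoff@(1, 0) [+x clear] — {retainer, shield, standoff}
4. backplane@(2, 0) [-y clear] — {backplane, retainer, shield, standoff}
5. connector@(2, 1) [+x clear] — {backplane, connector, retainer, shield, standoff}
6. duct@(2, 2) [-x clear] — {backplane, connector, duct, retainer, shield, standoff}
7. fan@(0, 2) [-x clear] — {backplane, connector, duct, fan, retainer, shield, standoff}
8. bezel@(0, 0) [-x clear] — {backplane, bezel, connector, duct, fan, retainer, shield, standoff}
9. daughtercard@(1, 2) [+y clear] — {backplane, bezel, connector, daughtercard, duct, fan, retainer, shield, standoff}
10. pcb@(-1, 0) [+y clear] — {backplane, bezel, connector, daughtercard, duct, fan, pcb, retainer, shield, standoff}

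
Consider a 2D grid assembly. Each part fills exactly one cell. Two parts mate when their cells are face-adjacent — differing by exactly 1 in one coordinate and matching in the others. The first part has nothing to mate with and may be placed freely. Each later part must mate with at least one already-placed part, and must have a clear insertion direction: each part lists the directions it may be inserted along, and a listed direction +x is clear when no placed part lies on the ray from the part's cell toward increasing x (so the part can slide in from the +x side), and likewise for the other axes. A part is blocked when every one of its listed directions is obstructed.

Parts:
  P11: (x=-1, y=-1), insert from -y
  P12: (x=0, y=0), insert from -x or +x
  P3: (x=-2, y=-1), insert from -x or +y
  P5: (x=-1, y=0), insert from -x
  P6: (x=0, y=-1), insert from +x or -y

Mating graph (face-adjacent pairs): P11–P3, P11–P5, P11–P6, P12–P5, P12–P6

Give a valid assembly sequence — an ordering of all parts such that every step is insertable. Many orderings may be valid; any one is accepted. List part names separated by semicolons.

P5; P11; P12; P6; P3

1. P5@(-1, 0) [-x clear] — {P5}
2. P11@(-1, -1) [-y clear] — {P11, P5}
3. P12@(0, 0) [+x clear] — {P11, P12, P5}
4. P6@(0, -1) [+x clear] — {P11, P12, P5, P6}
5. P3@(-2, -1) [-x clear] — {P11, P12, P3, P5, P6}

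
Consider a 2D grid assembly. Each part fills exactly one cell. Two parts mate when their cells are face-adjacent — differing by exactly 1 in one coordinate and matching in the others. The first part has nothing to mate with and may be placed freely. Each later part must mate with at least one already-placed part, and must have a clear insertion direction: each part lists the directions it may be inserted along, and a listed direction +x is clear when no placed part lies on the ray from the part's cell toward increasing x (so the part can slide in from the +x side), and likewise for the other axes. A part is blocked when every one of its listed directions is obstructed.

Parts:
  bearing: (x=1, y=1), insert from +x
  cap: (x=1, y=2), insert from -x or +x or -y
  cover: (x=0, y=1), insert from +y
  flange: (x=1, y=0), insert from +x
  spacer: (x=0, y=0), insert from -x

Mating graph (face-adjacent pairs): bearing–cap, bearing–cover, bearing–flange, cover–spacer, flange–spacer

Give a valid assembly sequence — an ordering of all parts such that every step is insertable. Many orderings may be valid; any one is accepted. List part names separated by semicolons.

1. flange@(1, 0) [+x clear] — {flange}
2. spacer@(0, 0) [-x clear] — {flange, spacer}
3. bearing@(1, 1) [+x clear] — {bearing, flange, spacer}
4. cap@(1, 2) [-x clear] — {bearing, cap, flange, spacer}
5. cover@(0, 1) [+y clear] — {bearing, cap, cover, flange, spacer}

flange; spacer; bearing; cap; cover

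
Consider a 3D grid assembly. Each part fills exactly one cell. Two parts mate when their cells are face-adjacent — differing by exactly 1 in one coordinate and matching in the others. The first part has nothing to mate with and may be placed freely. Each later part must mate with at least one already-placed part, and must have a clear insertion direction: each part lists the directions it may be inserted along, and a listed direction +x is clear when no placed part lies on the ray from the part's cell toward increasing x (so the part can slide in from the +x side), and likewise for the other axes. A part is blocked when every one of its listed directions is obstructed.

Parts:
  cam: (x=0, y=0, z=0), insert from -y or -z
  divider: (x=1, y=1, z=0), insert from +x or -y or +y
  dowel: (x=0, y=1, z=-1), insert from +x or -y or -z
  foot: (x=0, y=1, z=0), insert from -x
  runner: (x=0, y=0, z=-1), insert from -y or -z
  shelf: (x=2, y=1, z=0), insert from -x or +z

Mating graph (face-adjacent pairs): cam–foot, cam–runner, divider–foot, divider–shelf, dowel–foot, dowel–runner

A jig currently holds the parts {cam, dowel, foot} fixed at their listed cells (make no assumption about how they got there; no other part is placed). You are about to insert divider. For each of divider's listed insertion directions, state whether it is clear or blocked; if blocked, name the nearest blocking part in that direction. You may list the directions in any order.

+x: clear; +y: clear; -y: clear

+x: ray from divider(1, 1, 0) has no placed part ⇒ clear
-y: ray from divider(1, 1, 0) has no placed part ⇒ clear
+y: ray from divider(1, 1, 0) has no placed part ⇒ clear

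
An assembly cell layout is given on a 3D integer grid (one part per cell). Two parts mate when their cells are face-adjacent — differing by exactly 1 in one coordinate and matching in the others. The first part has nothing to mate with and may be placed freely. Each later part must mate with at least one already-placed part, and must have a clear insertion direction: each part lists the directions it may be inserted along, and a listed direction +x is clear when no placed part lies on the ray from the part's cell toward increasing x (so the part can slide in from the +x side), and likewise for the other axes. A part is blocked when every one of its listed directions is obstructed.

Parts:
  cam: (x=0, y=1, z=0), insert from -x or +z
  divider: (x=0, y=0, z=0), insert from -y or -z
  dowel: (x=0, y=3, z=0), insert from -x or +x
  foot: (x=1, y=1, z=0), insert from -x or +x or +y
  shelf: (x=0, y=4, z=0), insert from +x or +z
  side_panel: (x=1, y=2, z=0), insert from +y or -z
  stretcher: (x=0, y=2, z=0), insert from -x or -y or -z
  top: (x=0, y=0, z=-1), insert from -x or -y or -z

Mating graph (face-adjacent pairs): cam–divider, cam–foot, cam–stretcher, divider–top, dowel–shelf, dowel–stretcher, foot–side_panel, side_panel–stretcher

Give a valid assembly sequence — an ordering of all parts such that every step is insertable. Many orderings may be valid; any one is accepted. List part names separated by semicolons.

1. shelf@(0, 4, 0) [+x clear] — {shelf}
2. dowel@(0, 3, 0) [-x clear] — {dowel, shelf}
3. stretcher@(0, 2, 0) [-x clear] — {dowel, shelf, stretcher}
4. cam@(0, 1, 0) [-x clear] — {cam, dowel, shelf, stretcher}
5. foot@(1, 1, 0) [+x clear] — {cam, dowel, foot, shelf, stretcher}
6. divider@(0, 0, 0) [-y clear] — {cam, divider, dowel, foot, shelf, stretcher}
7. side_panel@(1, 2, 0) [+y clear] — {cam, divider, dowel, foot, shelf, side_panel, stretcher}
8. top@(0, 0, -1) [-x clear] — {cam, divider, dowel, foot, shelf, side_panel, stretcher, top}

shelf; dowel; stretcher; cam; foot; divider; side_panel; top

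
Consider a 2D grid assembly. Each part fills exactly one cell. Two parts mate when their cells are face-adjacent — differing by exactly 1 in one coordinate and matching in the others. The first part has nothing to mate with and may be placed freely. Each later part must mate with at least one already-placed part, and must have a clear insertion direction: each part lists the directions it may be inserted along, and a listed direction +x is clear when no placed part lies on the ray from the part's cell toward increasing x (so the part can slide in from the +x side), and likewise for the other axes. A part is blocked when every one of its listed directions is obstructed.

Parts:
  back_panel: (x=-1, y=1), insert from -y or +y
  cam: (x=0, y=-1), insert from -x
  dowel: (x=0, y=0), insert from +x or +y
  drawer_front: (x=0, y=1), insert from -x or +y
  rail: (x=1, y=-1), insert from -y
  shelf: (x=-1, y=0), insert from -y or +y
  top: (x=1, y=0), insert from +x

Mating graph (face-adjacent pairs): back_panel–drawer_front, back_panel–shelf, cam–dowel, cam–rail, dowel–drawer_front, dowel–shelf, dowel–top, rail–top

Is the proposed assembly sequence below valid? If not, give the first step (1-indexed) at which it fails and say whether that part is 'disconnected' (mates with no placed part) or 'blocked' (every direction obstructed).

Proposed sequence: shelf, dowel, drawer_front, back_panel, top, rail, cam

Valid

1. shelf@(-1, 0) [-y clear] — {shelf}
2. dowel@(0, 0) [+x clear] — {dowel, shelf}
3. drawer_front@(0, 1) [-x clear] — {dowel, drawer_front, shelf}
4. back_panel@(-1, 1) [+y clear] — {back_panel, dowel, drawer_front, shelf}
5. top@(1, 0) [+x clear] — {back_panel, dowel, drawer_front, shelf, top}
6. rail@(1, -1) [-y clear] — {back_panel, dowel, drawer_front, rail, shelf, top}
7. cam@(0, -1) [-x clear] — {back_panel, cam, dowel, drawer_front, rail, shelf, top}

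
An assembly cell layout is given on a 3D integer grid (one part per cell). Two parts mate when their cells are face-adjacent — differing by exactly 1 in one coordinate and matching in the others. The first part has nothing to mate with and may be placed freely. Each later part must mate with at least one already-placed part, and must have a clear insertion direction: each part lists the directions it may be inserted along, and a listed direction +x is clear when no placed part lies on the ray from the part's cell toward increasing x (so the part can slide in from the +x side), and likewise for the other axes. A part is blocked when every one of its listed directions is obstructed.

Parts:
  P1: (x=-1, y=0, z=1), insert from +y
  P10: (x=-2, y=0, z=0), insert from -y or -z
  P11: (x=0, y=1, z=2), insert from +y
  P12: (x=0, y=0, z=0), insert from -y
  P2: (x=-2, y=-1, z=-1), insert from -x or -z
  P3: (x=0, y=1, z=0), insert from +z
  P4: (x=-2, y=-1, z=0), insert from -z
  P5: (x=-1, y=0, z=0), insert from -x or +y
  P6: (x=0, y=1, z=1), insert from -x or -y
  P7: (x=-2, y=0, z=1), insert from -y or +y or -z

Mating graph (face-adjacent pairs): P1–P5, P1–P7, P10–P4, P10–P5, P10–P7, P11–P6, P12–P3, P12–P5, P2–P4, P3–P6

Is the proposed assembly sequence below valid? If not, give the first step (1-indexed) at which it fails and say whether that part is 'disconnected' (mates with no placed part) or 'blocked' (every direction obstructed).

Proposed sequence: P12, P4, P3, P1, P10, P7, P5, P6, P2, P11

1. P12@(0, 0, 0) [-y clear] — {P12}
2. P4@(-2, -1, 0) — no placed neighbour ⇒ disconnected

Invalid at step 2 (disconnected)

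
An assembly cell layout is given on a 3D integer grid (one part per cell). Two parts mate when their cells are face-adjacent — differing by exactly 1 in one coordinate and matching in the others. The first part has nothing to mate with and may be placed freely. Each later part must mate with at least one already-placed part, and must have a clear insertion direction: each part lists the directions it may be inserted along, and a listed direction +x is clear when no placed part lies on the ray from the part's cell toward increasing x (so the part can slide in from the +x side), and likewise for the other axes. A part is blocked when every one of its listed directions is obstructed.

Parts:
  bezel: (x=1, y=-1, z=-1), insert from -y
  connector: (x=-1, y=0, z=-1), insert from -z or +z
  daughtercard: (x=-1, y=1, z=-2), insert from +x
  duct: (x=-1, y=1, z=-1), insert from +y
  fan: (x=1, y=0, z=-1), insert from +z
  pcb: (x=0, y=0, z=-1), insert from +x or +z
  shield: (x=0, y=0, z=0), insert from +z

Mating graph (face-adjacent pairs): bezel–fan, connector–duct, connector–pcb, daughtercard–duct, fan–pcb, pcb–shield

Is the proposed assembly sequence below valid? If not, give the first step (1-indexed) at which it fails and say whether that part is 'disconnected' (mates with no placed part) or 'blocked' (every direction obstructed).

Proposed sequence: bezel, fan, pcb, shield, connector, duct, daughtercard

Valid

1. bezel@(1, -1, -1) [-y clear] — {bezel}
2. fan@(1, 0, -1) [+z clear] — {bezel, fan}
3. pcb@(0, 0, -1) [+z clear] — {bezel, fan, pcb}
4. shield@(0, 0, 0) [+z clear] — {bezel, fan, pcb, shield}
5. connector@(-1, 0, -1) [-z clear] — {bezel, connector, fan, pcb, shield}
6. duct@(-1, 1, -1) [+y clear] — {bezel, connector, duct, fan, pcb, shield}
7. daughtercard@(-1, 1, -2) [+x clear] — {bezel, connector, daughtercard, duct, fan, pcb, shield}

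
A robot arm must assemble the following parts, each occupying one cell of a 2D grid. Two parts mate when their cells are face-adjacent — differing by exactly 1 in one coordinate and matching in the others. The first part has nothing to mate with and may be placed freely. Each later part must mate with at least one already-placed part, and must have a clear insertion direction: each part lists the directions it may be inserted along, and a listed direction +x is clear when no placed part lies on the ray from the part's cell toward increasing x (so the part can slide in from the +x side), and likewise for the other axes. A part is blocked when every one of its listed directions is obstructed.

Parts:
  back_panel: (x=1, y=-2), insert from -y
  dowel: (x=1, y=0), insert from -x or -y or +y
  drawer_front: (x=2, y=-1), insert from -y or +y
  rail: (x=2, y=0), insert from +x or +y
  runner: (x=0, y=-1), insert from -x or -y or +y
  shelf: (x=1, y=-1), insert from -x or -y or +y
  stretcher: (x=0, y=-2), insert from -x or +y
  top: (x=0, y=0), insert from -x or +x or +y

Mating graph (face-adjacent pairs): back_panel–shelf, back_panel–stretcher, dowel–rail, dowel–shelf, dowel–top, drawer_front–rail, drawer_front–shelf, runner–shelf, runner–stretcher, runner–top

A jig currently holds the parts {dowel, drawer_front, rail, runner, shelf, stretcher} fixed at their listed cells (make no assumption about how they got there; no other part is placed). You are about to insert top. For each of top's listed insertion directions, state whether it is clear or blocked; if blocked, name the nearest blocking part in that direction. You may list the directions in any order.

+x: blocked by dowel; +y: clear; -x: clear

-x: ray from top(0, 0) has no placed part ⇒ clear
+x: nearest on ray is dowel@(1, 0) ⇒ blocked
+y: ray from top(0, 0) has no placed part ⇒ clear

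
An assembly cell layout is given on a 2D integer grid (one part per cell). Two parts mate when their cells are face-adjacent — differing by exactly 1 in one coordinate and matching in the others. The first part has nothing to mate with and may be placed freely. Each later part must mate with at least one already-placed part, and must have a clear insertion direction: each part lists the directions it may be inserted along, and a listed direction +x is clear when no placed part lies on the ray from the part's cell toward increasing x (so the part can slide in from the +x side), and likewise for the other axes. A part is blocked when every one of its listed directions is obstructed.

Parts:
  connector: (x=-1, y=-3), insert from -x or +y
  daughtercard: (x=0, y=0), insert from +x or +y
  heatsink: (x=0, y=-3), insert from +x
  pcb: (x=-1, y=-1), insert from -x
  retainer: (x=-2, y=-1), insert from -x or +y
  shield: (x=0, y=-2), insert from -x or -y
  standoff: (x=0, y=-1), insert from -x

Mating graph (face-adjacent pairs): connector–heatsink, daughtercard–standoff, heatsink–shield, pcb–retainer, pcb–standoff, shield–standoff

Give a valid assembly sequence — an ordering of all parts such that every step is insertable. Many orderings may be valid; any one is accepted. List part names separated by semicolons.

1. connector@(-1, -3) [-x clear] — {connector}
2. heatsink@(0, -3) [+x clear] — {connector, heatsink}
3. shield@(0, -2) [-x clear] — {connector, heatsink, shield}
4. standoff@(0, -1) [-x clear] — {connector, heatsink, shield, standoff}
5. daughtercard@(0, 0) [+x clear] — {connector, daughtercard, heatsink, shield, standoff}
6. pcb@(-1, -1) [-x clear] — {connector, daughtercard, heatsink, pcb, shield, standoff}
7. retainer@(-2, -1) [-x clear] — {connector, daughtercard, heatsink, pcb, retainer, shield, standoff}

connector; heatsink; shield; standoff; daughtercard; pcb; retainer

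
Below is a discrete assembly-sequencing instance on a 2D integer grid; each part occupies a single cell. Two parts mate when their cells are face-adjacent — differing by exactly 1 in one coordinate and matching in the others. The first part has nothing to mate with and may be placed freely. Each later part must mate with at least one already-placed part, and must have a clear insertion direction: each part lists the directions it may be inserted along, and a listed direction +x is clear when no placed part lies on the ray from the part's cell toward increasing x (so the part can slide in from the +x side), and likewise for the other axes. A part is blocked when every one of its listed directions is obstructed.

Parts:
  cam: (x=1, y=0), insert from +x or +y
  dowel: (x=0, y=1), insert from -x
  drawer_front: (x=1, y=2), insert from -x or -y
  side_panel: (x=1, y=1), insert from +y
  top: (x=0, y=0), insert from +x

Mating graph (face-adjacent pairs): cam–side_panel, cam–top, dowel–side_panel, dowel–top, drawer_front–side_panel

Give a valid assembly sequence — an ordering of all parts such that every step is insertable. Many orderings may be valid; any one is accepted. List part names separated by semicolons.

top; cam; dowel; side_panel; drawer_front

1. top@(0, 0) [+x clear] — {top}
2. cam@(1, 0) [+x clear] — {cam, top}
3. dowel@(0, 1) [-x clear] — {cam, dowel, top}
4. side_panel@(1, 1) [+y clear] — {cam, dowel, side_panel, top}
5. drawer_front@(1, 2) [-x clear] — {cam, dowel, drawer_front, side_panel, top}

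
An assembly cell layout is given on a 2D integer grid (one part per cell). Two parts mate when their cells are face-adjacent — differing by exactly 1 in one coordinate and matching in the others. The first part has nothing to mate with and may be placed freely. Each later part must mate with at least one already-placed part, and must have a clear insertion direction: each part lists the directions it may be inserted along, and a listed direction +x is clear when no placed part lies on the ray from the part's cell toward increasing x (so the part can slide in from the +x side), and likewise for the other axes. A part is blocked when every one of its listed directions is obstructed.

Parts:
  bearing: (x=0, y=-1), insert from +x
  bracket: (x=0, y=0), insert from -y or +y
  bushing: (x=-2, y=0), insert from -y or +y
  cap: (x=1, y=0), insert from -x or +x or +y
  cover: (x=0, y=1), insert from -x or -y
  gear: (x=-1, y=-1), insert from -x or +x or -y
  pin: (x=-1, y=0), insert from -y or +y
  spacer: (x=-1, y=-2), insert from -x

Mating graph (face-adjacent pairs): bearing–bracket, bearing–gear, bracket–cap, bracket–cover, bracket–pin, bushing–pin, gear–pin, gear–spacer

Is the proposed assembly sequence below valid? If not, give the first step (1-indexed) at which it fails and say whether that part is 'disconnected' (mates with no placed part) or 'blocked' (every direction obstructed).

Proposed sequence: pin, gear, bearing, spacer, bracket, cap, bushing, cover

Valid

1. pin@(-1, 0) [-y clear] — {pin}
2. gear@(-1, -1) [-x clear] — {gear, pin}
3. bearing@(0, -1) [+x clear] — {bearing, gear, pin}
4. spacer@(-1, -2) [-x clear] — {bearing, gear, pin, spacer}
5. bracket@(0, 0) [+y clear] — {bearing, bracket, gear, pin, spacer}
6. cap@(1, 0) [+x clear] — {bearing, bracket, cap, gear, pin, spacer}
7. bushing@(-2, 0) [-y clear] — {bearing, bracket, bushing, cap, gear, pin, spacer}
8. cover@(0, 1) [-x clear] — {bearing, bracket, bushing, cap, cover, gear, pin, spacer}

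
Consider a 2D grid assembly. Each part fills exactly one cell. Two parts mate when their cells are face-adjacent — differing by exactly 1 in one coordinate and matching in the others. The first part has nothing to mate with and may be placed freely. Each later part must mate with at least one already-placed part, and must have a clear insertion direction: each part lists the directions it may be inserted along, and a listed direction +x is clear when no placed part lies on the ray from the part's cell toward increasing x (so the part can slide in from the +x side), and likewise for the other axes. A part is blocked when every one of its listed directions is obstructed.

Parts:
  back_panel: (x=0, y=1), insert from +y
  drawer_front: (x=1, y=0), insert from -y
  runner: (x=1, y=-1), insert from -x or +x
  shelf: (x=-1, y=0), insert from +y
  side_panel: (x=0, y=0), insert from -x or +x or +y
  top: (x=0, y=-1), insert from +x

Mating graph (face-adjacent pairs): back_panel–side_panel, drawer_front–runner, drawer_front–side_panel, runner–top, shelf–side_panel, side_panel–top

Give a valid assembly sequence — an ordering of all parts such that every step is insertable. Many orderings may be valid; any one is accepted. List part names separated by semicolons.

1. shelf@(-1, 0) [+y clear] — {shelf}
2. side_panel@(0, 0) [+x clear] — {shelf, side_panel}
3. top@(0, -1) [+x clear] — {shelf, side_panel, top}
4. drawer_front@(1, 0) [-y clear] — {drawer_front, shelf, side_panel, top}
5. back_panel@(0, 1) [+y clear] — {back_panel, drawer_front, shelf, side_panel, top}
6. runner@(1, -1) [+x clear] — {back_panel, drawer_front, runner, shelf, side_panel, top}

shelf; side_panel; top; drawer_front; back_panel; runner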